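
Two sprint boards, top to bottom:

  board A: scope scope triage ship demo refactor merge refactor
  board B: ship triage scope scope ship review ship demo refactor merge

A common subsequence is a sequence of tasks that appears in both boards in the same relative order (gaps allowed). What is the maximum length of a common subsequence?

6

One common subsequence of length 6: scope at board A[1]=board B[3], then scope at board A[2]=board B[4], then ship at board A[4]=board B[7], then demo at board A[5]=board B[8], then refactor at board A[6]=board B[9], then merge at board A[7]=board B[10]. Since dp[8][10] = 6, nothing longer is possible.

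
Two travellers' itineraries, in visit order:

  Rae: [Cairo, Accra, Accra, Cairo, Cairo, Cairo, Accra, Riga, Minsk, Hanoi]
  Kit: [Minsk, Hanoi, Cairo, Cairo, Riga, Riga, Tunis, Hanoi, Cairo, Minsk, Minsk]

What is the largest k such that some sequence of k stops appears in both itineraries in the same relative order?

Match Cairo at Rae[1]=Kit[3], then Cairo at Rae[4]=Kit[4], then Cairo at Rae[5]=Kit[9], then Minsk at Rae[9]=Kit[11] — 4 stops in the same relative order in both, and the DP table's final entry dp[10][11] is also 4, so no common subsequence is longer.

4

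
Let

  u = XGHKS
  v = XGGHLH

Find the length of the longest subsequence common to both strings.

3

Match X at u[1]=v[1], then G at u[2]=v[3], then H at u[3]=v[6] — 3 characters in the same relative order in both. dp[5][6] = 3 confirms this is the maximum.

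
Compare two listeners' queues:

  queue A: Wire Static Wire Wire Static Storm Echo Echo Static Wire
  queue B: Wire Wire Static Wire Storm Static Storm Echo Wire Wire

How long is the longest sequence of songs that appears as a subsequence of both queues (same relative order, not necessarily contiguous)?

Pick Wire at queue A[1]=queue B[2]; then Static at queue A[2]=queue B[3]; then Wire at queue A[3]=queue B[4]; then Static at queue A[5]=queue B[6]; then Storm at queue A[6]=queue B[7]; then Echo at queue A[7]=queue B[8]; then Wire at queue A[10]=queue B[10]; all 7 songs appear in both, in order. dp[10][10] = 7 confirms this is the maximum.

7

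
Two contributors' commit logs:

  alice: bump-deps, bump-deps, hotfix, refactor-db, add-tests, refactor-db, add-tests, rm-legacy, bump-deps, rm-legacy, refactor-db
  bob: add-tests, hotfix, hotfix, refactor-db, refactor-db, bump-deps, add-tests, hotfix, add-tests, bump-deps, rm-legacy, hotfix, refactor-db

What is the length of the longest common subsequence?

7

Taking hotfix [3,3]; then refactor-db [4,5]; then add-tests [5,7]; then add-tests [7,9]; then bump-deps [9,10]; then rm-legacy [10,11]; then refactor-db [11,13] gives a common subsequence of length 7, and the DP table's final entry dp[11][13] is also 7, so no common subsequence is longer.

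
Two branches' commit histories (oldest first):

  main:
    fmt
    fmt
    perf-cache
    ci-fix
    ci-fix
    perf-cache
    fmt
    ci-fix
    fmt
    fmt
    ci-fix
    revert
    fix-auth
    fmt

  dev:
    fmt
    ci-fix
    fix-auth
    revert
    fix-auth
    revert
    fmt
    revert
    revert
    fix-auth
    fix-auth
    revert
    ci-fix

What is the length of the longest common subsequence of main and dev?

Match fmt (main #2, dev #1) → ci-fix (main #4, dev #2) → fmt (main #7, dev #7) → revert (main #12, dev #9) → fix-auth (main #13, dev #11) — 5 commits in the same relative order in both, and the DP table's final entry dp[14][13] is also 5, so no common subsequence is longer.

5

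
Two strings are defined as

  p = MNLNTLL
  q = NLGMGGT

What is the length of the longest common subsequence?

3

Match N (p #2, q #1), L (p #3, q #2), T (p #5, q #7) — 3 characters in the same relative order in both. The LCS DP gives dp[7][7] = 3, so this is optimal.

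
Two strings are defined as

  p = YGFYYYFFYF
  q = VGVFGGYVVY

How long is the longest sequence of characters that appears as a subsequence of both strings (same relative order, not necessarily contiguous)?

Let dp[i][j] be the LCS length of the first i characters of p and the first j characters of q. dp[i][j] = dp[i-1][j-1]+1 when the i-th and j-th characters match, else max(dp[i-1][j], dp[i][j-1]).
    ·  V  G  V  F  G  G  Y  V  V  Y
 ·  0  0  0  0  0  0  0  0  0  0  0
 Y  0  0  0  0  0  0  0  1  1  1  1
 G  0  0  1  1  1  1  1  1  1  1  1
 F  0  0  1  1  2  2  2  2  2  2  2
 Y  0  0  1  1  2  2  2  3  3  3  3
 Y  0  0  1  1  2  2  2  3  3  3  4
 Y  0  0  1  1  2  2  2  3  3  3  4
 F  0  0  1  1  2  2  2  3  3  3  4
 F  0  0  1  1  2  2  2  3  3  3  4
 Y  0  0  1  1  2  2  2  3  3  3  4
 F  0  0  1  1  2  2  2  3  3  3  4
dp[10][10] = 4. One LCS (by backtracking along matches): GFYY.

4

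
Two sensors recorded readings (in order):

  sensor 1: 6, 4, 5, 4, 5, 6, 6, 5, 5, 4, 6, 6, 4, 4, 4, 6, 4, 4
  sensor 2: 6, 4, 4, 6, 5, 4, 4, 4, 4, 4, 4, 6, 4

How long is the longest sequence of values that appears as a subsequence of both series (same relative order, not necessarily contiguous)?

11

One common subsequence of length 11: 6 [1,1]; then 4 [2,2]; then 4 [4,3]; then 6 [7,4]; then 5 [8,5]; then 4 [10,8]; then 4 [13,9]; then 4 [14,10]; then 4 [15,11]; then 6 [16,12]; then 4 [18,13]. Since dp[18][13] = 11, nothing longer is possible.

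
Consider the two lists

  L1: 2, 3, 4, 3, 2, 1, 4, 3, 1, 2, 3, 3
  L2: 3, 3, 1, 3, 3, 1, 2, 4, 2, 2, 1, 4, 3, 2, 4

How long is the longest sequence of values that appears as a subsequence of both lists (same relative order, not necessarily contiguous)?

7

Match 2 [1,7], 4 [3,8], 2 [5,10], 1 [6,11], 4 [7,12], 3 [8,13], 2 [10,14] — 7 values in the same relative order in both. Since dp[12][15] = 7, nothing longer is possible.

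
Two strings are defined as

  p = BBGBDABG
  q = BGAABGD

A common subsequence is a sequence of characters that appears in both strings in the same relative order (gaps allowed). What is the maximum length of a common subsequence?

Taking B (p #2, q #1), G (p #3, q #2), A (p #6, q #4), B (p #7, q #5), G (p #8, q #6) gives a common subsequence of length 5. dp[8][7] = 5 confirms this is the maximum.

5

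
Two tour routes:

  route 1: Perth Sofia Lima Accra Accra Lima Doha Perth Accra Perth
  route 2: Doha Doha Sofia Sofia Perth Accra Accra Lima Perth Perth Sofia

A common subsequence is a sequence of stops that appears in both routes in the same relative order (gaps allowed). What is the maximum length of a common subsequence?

Taking Perth [1,5], Accra [4,6], Accra [5,7], Lima [6,8], Perth [8,9], Perth [10,10] gives a common subsequence of length 6. Since dp[10][11] = 6, nothing longer is possible.

6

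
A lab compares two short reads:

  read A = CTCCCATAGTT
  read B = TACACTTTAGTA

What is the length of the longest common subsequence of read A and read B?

7

Let dp[i][j] be the LCS length of the first i bases of read A and the first j bases of read B. dp[i][j] = dp[i-1][j-1]+1 when the i-th and j-th bases match, else max(dp[i-1][j], dp[i][j-1]).
    ·  T  A  C  A  C  T  T  T  A  G  T  A
 ·  0  0  0  0  0  0  0  0  0  0  0  0  0
 C  0  0  0  1  1  1  1  1  1  1  1  1  1
 T  0  1  1  1  1  1  2  2  2  2  2  2  2
 C  0  1  1  2  2  2  2  2  2  2  2  2  2
 C  0  1  1  2  2  3  3  3  3  3  3  3  3
 C  0  1  1  2  2  3  3  3  3  3  3  3  3
 A  0  1  2  2  3  3  3  3  3  4  4  4  4
 T  0  1  2  2  3  3  4  4  4  4  4  5  5
 A  0  1  2  2  3  3  4  4  4  5  5  5  6
 G  0  1  2  2  3  3  4  4  4  5  6  6  6
 T  0  1  2  2  3  3  4  5  5  5  6  7  7
 T  0  1  2  2  3  3  4  5  6  6  6  7  7
dp[11][12] = 7. One LCS (by backtracking along matches): TCCTAGT.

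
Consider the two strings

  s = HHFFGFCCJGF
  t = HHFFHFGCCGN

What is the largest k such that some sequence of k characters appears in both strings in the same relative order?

8

Let dp[i][j] be the LCS length of the first i characters of s and the first j characters of t. dp[i][j] = dp[i-1][j-1]+1 when the i-th and j-th characters match, else max(dp[i-1][j], dp[i][j-1]).
    ·  H  H  F  F  H  F  G  C  C  G  N
 ·  0  0  0  0  0  0  0  0  0  0  0  0
 H  0  1  1  1  1  1  1  1  1  1  1  1
 H  0  1  2  2  2  2  2  2  2  2  2  2
 F  0  1  2  3  3  3  3  3  3  3  3  3
 F  0  1  2  3  4  4  4  4  4  4  4  4
 G  0  1  2  3  4  4  4  5  5  5  5  5
 F  0  1  2  3  4  4  5  5  5  5  5  5
 C  0  1  2  3  4  4  5  5  6  6  6  6
 C  0  1  2  3  4  4  5  5  6  7  7  7
 J  0  1  2  3  4  4  5  5  6  7  7  7
 G  0  1  2  3  4  4  5  6  6  7  8  8
 F  0  1  2  3  4  4  5  6  6  7  8  8
dp[11][11] = 8. One LCS (by backtracking along matches): HHFFGCCG.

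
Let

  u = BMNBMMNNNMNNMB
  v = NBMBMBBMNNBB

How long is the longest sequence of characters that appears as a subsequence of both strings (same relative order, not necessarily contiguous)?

8

Taking B [1,2]; then M [2,3]; then B [4,4]; then M [5,5]; then M [6,8]; then N [7,9]; then N [8,10]; then B [14,12] gives a common subsequence of length 8. The LCS DP gives dp[14][12] = 8, so this is optimal.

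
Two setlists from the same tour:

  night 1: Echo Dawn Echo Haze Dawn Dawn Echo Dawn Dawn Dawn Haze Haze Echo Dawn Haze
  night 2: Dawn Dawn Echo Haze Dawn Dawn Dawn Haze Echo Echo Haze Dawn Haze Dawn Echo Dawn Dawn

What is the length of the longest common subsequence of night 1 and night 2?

Pick Dawn at night 1[2]=night 2[2] → Echo at night 1[3]=night 2[3] → Haze at night 1[4]=night 2[4] → Dawn at night 1[5]=night 2[6] → Dawn at night 1[6]=night 2[7] → Echo at night 1[7]=night 2[10] → Dawn at night 1[8]=night 2[12] → Dawn at night 1[9]=night 2[14] → Dawn at night 1[10]=night 2[16] → Dawn at night 1[14]=night 2[17]; all 10 songs appear in both, in order. Since dp[15][17] = 10, nothing longer is possible.

10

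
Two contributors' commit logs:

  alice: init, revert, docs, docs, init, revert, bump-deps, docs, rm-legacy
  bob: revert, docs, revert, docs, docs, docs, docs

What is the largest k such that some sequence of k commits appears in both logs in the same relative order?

4

Pick revert [2,3] → docs [3,5] → docs [4,6] → docs [8,7]; all 4 commits appear in both, in order. The LCS DP gives dp[9][7] = 4, so this is optimal.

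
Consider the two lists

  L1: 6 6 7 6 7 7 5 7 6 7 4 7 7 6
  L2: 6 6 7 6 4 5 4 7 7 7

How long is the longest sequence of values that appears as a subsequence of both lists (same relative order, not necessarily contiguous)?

8

One common subsequence of length 8: 6 at L1[1]=L2[1]; then 6 at L1[2]=L2[2]; then 7 at L1[3]=L2[3]; then 6 at L1[4]=L2[4]; then 5 at L1[7]=L2[6]; then 7 at L1[10]=L2[8]; then 7 at L1[12]=L2[9]; then 7 at L1[13]=L2[10]. Since dp[14][10] = 8, nothing longer is possible.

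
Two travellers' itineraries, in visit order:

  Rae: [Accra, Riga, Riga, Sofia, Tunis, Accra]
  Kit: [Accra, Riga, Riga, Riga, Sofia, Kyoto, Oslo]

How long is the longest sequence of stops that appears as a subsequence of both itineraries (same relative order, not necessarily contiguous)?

Pick Accra [1,1], then Riga [2,3], then Riga [3,4], then Sofia [4,5]; all 4 stops appear in both, in order, and the DP table's final entry dp[6][7] is also 4, so no common subsequence is longer.

4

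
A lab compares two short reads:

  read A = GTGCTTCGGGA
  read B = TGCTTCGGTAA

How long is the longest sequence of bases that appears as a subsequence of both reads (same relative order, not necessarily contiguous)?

9

Taking T (read A #2, read B #1), G (read A #3, read B #2), C (read A #4, read B #3), T (read A #5, read B #4), T (read A #6, read B #5), C (read A #7, read B #6), G (read A #8, read B #7), G (read A #9, read B #8), A (read A #11, read B #11) gives a common subsequence of length 9. dp[11][11] = 9 confirms this is the maximum.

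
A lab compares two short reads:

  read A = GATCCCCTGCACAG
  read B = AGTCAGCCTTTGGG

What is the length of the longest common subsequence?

8

Taking G [1,2], then T [3,3], then C [4,4], then C [5,7], then C [6,8], then T [8,11], then G [9,13], then G [14,14] gives a common subsequence of length 8. dp[14][14] = 8 confirms this is the maximum.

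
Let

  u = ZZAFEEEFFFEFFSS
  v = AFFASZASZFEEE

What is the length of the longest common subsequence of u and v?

6

Taking Z at u[1]=v[6], Z at u[2]=v[9], F at u[4]=v[10], E at u[6]=v[11], E at u[7]=v[12], E at u[11]=v[13] gives a common subsequence of length 6. The LCS DP gives dp[15][13] = 6, so this is optimal.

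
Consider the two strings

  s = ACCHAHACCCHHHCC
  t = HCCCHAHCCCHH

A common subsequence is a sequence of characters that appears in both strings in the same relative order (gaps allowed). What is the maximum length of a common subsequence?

Pick C (s #2, t #3) → C (s #3, t #4) → H (s #4, t #5) → A (s #5, t #6) → H (s #6, t #7) → C (s #8, t #8) → C (s #9, t #9) → C (s #10, t #10) → H (s #12, t #11) → H (s #13, t #12); all 10 characters appear in both, in order. Since dp[15][12] = 10, nothing longer is possible.

10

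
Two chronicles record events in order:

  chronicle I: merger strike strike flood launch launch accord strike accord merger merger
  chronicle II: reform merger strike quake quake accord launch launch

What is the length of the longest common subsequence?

One common subsequence of length 4: merger (chronicle I #1, chronicle II #2) → strike (chronicle I #2, chronicle II #3) → launch (chronicle I #5, chronicle II #7) → launch (chronicle I #6, chronicle II #8), and the DP table's final entry dp[11][8] is also 4, so no common subsequence is longer.

4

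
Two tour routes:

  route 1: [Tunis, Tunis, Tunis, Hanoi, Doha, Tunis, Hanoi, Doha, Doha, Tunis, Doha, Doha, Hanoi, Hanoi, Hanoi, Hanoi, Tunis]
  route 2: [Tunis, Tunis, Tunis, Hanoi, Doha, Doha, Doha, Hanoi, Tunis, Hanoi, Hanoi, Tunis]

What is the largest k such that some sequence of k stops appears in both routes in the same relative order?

One common subsequence of length 11: Tunis at route 1[1]=route 2[1]; then Tunis at route 1[2]=route 2[2]; then Tunis at route 1[3]=route 2[3]; then Hanoi at route 1[4]=route 2[4]; then Doha at route 1[5]=route 2[5]; then Doha at route 1[8]=route 2[6]; then Doha at route 1[9]=route 2[7]; then Tunis at route 1[10]=route 2[9]; then Hanoi at route 1[15]=route 2[10]; then Hanoi at route 1[16]=route 2[11]; then Tunis at route 1[17]=route 2[12]. Since dp[17][12] = 11, nothing longer is possible.

11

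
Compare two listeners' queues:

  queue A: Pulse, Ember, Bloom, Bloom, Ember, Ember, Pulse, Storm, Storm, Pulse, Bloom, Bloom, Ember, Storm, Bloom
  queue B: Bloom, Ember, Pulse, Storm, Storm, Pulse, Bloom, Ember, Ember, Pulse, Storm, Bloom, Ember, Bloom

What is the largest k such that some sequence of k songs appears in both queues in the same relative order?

Pick Bloom at queue A[4]=queue B[1]; then Ember at queue A[6]=queue B[2]; then Pulse at queue A[7]=queue B[3]; then Storm at queue A[8]=queue B[4]; then Storm at queue A[9]=queue B[5]; then Pulse at queue A[10]=queue B[6]; then Bloom at queue A[11]=queue B[7]; then Bloom at queue A[12]=queue B[12]; then Ember at queue A[13]=queue B[13]; then Bloom at queue A[15]=queue B[14]; all 10 songs appear in both, in order. dp[15][14] = 10 confirms this is the maximum.

10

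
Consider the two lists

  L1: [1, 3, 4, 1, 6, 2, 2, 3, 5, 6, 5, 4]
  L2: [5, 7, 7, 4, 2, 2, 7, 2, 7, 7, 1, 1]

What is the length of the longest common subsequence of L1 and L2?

3

Match 4 [3,4], 2 [6,6], 2 [7,8] — 3 values in the same relative order in both. dp[12][12] = 3 confirms this is the maximum.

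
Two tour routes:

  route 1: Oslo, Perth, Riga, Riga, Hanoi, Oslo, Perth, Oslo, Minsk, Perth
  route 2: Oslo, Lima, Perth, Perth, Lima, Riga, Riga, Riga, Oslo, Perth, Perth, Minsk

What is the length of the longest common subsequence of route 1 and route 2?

7

Match Oslo (route 1 #1, route 2 #1), then Perth (route 1 #2, route 2 #4), then Riga (route 1 #3, route 2 #7), then Riga (route 1 #4, route 2 #8), then Oslo (route 1 #6, route 2 #9), then Perth (route 1 #7, route 2 #11), then Minsk (route 1 #9, route 2 #12) — 7 stops in the same relative order in both. Since dp[10][12] = 7, nothing longer is possible.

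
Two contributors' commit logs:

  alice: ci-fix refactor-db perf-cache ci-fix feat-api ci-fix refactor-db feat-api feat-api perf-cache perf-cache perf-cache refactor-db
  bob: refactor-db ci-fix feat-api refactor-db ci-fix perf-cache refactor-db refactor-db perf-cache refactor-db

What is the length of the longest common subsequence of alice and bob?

One common subsequence of length 7: refactor-db at alice[2]=bob[1], then ci-fix at alice[4]=bob[2], then feat-api at alice[5]=bob[3], then ci-fix at alice[6]=bob[5], then refactor-db at alice[7]=bob[8], then perf-cache at alice[12]=bob[9], then refactor-db at alice[13]=bob[10]. The LCS DP gives dp[13][10] = 7, so this is optimal.

7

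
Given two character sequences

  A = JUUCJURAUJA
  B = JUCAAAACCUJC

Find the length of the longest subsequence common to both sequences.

Let dp[i][j] be the LCS length of the first i characters of A and the first j characters of B. dp[i][j] = dp[i-1][j-1]+1 when the i-th and j-th characters match, else max(dp[i-1][j], dp[i][j-1]).
    ·  J  U  C  A  A  A  A  C  C  U  J  C
 ·  0  0  0  0  0  0  0  0  0  0  0  0  0
 J  0  1  1  1  1  1  1  1  1  1  1  1  1
 U  0  1  2  2  2  2  2  2  2  2  2  2  2
 U  0  1  2  2  2  2  2  2  2  2  3  3  3
 C  0  1  2  3  3  3  3  3  3  3  3  3  4
 J  0  1  2  3  3  3  3  3  3  3  3  4  4
 U  0  1  2  3  3  3  3  3  3  3  4  4  4
 R  0  1  2  3  3  3  3  3  3  3  4  4  4
 A  0  1  2  3  4  4  4  4  4  4  4  4  4
 U  0  1  2  3  4  4  4  4  4  4  5  5  5
 J  0  1  2  3  4  4  4  4  4  4  5  6  6
 A  0  1  2  3  4  5  5  5  5  5  5  6  6
dp[11][12] = 6. One LCS (by backtracking along matches): JUCAUJ.

6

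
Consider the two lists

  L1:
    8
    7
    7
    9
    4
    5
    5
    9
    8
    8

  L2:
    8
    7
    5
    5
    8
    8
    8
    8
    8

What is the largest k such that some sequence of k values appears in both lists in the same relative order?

Taking 8 (L1 #1, L2 #1) → 7 (L1 #3, L2 #2) → 5 (L1 #6, L2 #3) → 5 (L1 #7, L2 #4) → 8 (L1 #9, L2 #8) → 8 (L1 #10, L2 #9) gives a common subsequence of length 6, and the DP table's final entry dp[10][9] is also 6, so no common subsequence is longer.

6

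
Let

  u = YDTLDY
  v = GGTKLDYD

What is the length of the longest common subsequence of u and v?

Let dp[i][j] be the LCS length of the first i characters of u and the first j characters of v. dp[i][j] = dp[i-1][j-1]+1 when the i-th and j-th characters match, else max(dp[i-1][j], dp[i][j-1]).
    ·  G  G  T  K  L  D  Y  D
 ·  0  0  0  0  0  0  0  0  0
 Y  0  0  0  0  0  0  0  1  1
 D  0  0  0  0  0  0  1  1  2
 T  0  0  0  1  1  1  1  1  2
 L  0  0  0  1  1  2  2  2  2
 D  0  0  0  1  1  2  3  3  3
 Y  0  0  0  1  1  2  3  4  4
dp[6][8] = 4. One LCS (by backtracking along matches): TLDY.

4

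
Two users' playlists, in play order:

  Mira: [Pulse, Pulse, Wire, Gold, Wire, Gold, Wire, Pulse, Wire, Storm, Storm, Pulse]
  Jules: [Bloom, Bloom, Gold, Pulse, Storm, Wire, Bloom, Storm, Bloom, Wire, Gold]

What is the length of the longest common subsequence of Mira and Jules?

4

Taking Pulse (Mira #1, Jules #4), Wire (Mira #3, Jules #6), Wire (Mira #5, Jules #10), Gold (Mira #6, Jules #11) gives a common subsequence of length 4, and the DP table's final entry dp[12][11] is also 4, so no common subsequence is longer.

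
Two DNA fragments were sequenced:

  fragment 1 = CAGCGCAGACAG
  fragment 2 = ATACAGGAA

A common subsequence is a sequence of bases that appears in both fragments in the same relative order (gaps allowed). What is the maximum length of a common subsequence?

Taking C at fragment 1[1]=fragment 2[4], A at fragment 1[2]=fragment 2[5], G at fragment 1[5]=fragment 2[6], G at fragment 1[8]=fragment 2[7], A at fragment 1[9]=fragment 2[8], A at fragment 1[11]=fragment 2[9] gives a common subsequence of length 6, and the DP table's final entry dp[12][9] is also 6, so no common subsequence is longer.

6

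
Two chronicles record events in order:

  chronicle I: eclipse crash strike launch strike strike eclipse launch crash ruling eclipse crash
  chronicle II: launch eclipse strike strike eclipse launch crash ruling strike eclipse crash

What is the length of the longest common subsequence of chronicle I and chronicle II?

9

Match eclipse (chronicle I #1, chronicle II #2) → strike (chronicle I #5, chronicle II #3) → strike (chronicle I #6, chronicle II #4) → eclipse (chronicle I #7, chronicle II #5) → launch (chronicle I #8, chronicle II #6) → crash (chronicle I #9, chronicle II #7) → ruling (chronicle I #10, chronicle II #8) → eclipse (chronicle I #11, chronicle II #10) → crash (chronicle I #12, chronicle II #11) — 9 events in the same relative order in both. dp[12][11] = 9 confirms this is the maximum.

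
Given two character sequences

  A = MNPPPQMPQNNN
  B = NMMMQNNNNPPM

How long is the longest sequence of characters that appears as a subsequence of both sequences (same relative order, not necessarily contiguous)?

6

Taking M [1,3]; then M [7,4]; then Q [9,5]; then N [10,7]; then N [11,8]; then N [12,9] gives a common subsequence of length 6, and the DP table's final entry dp[12][12] is also 6, so no common subsequence is longer.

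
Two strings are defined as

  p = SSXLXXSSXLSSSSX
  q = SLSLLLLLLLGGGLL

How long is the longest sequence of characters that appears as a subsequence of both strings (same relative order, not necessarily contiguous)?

Match S [1,1]; then S [2,3]; then L [4,14]; then L [10,15] — 4 characters in the same relative order in both. dp[15][15] = 4 confirms this is the maximum.

4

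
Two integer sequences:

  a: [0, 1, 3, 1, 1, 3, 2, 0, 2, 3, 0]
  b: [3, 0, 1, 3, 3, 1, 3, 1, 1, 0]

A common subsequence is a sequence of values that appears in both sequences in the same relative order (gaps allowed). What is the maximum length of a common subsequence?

One common subsequence of length 6: 0 [1,2], 1 [2,6], 3 [3,7], 1 [4,8], 1 [5,9], 0 [11,10]. The LCS DP gives dp[11][10] = 6, so this is optimal.

6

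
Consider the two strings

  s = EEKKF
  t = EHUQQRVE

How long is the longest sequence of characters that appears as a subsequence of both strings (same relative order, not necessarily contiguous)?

2

Taking E (s #1, t #1); then E (s #2, t #8) gives a common subsequence of length 2. The LCS DP gives dp[5][8] = 2, so this is optimal.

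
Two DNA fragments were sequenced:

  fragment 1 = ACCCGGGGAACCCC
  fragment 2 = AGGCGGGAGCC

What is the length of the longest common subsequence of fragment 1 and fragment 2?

Pick A at fragment 1[1]=fragment 2[1]; then C at fragment 1[4]=fragment 2[4]; then G at fragment 1[5]=fragment 2[5]; then G at fragment 1[6]=fragment 2[6]; then G at fragment 1[7]=fragment 2[7]; then G at fragment 1[8]=fragment 2[9]; then C at fragment 1[13]=fragment 2[10]; then C at fragment 1[14]=fragment 2[11]; all 8 bases appear in both, in order, and the DP table's final entry dp[14][11] is also 8, so no common subsequence is longer.

8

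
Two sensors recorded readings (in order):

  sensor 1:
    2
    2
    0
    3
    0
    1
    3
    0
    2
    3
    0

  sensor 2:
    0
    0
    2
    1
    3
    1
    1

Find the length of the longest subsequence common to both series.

4

Let dp[i][j] be the LCS length of the first i values of sensor 1 and the first j values of sensor 2. dp[i][j] = dp[i-1][j-1]+1 when the i-th and j-th values match, else max(dp[i-1][j], dp[i][j-1]).
    ·  0  0  2  1  3  1  1
 ·  0  0  0  0  0  0  0  0
 2  0  0  0  1  1  1  1  1
 2  0  0  0  1  1  1  1  1
 0  0  1  1  1  1  1  1  1
 3  0  1  1  1  1  2  2  2
 0  0  1  2  2  2  2  2  2
 1  0  1  2  2  3  3  3  3
 3  0  1  2  2  3  4  4  4
 0  0  1  2  2  3  4  4  4
 2  0  1  2  3  3  4  4  4
 3  0  1  2  3  3  4  4  4
 0  0  1  2  3  3  4  4  4
dp[11][7] = 4. One LCS (by backtracking along matches): 0, 0, 1, 3.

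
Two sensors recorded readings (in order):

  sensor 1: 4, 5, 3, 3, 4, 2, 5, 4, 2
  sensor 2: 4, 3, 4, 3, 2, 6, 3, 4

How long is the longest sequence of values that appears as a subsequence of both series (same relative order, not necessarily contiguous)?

One common subsequence of length 5: 4 (sensor 1 #1, sensor 2 #1), 3 (sensor 1 #3, sensor 2 #2), 3 (sensor 1 #4, sensor 2 #4), 2 (sensor 1 #6, sensor 2 #5), 4 (sensor 1 #8, sensor 2 #8), and the DP table's final entry dp[9][8] is also 5, so no common subsequence is longer.

5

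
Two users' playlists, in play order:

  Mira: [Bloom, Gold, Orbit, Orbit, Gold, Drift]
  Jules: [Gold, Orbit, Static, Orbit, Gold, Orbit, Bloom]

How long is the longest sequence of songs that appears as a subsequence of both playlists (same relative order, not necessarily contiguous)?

4

Taking Gold at Mira[2]=Jules[1]; then Orbit at Mira[3]=Jules[2]; then Orbit at Mira[4]=Jules[4]; then Gold at Mira[5]=Jules[5] gives a common subsequence of length 4, and the DP table's final entry dp[6][7] is also 4, so no common subsequence is longer.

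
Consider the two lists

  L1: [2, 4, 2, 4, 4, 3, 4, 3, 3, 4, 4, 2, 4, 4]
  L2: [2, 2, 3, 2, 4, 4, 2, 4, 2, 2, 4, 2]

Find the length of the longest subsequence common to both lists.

8

One common subsequence of length 8: 2 at L1[1]=L2[1], then 2 at L1[3]=L2[2], then 3 at L1[6]=L2[3], then 4 at L1[7]=L2[5], then 4 at L1[10]=L2[6], then 4 at L1[11]=L2[8], then 2 at L1[12]=L2[10], then 4 at L1[13]=L2[11]. dp[14][12] = 8 confirms this is the maximum.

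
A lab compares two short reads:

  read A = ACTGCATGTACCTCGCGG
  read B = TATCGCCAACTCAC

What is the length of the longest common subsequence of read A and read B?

10

Match A [1,2], then C [2,4], then G [4,5], then C [5,7], then A [6,8], then A [10,9], then C [12,10], then T [13,11], then C [14,12], then C [16,14] — 10 bases in the same relative order in both, and the DP table's final entry dp[18][14] is also 10, so no common subsequence is longer.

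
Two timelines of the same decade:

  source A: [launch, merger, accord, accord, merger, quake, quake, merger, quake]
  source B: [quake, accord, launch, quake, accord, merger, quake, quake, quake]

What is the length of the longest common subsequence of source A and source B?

6

One common subsequence of length 6: launch (source A #1, source B #3), accord (source A #4, source B #5), merger (source A #5, source B #6), quake (source A #6, source B #7), quake (source A #7, source B #8), quake (source A #9, source B #9). The LCS DP gives dp[9][9] = 6, so this is optimal.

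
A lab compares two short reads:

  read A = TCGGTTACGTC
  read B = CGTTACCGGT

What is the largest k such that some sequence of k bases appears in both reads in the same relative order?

Let dp[i][j] be the LCS length of the first i bases of read A and the first j bases of read B. dp[i][j] = dp[i-1][j-1]+1 when the i-th and j-th bases match, else max(dp[i-1][j], dp[i][j-1]).
    ·  C  G  T  T  A  C  C  G  G  T
 ·  0  0  0  0  0  0  0  0  0  0  0
 T  0  0  0  1  1  1  1  1  1  1  1
 C  0  1  1  1  1  1  2  2  2  2  2
 G  0  1  2  2  2  2  2  2  3  3  3
 G  0  1  2  2  2  2  2  2  3  4  4
 T  0  1  2  3  3  3  3  3  3  4  5
 T  0  1  2  3  4  4  4  4  4  4  5
 A  0  1  2  3  4  5  5  5  5  5  5
 C  0  1  2  3  4  5  6  6  6  6  6
 G  0  1  2  3  4  5  6  6  7  7  7
 T  0  1  2  3  4  5  6  6  7  7  8
 C  0  1  2  3  4  5  6  7  7  7  8
dp[11][10] = 8. One LCS (by backtracking along matches): CGTTACGT.

8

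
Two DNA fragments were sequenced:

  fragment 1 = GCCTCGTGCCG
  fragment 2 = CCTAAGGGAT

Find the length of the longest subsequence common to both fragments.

Let dp[i][j] be the LCS length of the first i bases of fragment 1 and the first j bases of fragment 2. dp[i][j] = dp[i-1][j-1]+1 when the i-th and j-th bases match, else max(dp[i-1][j], dp[i][j-1]).
    ·  C  C  T  A  A  G  G  G  A  T
 ·  0  0  0  0  0  0  0  0  0  0  0
 G  0  0  0  0  0  0  1  1  1  1  1
 C  0  1  1  1  1  1  1  1  1  1  1
 C  0  1  2  2  2  2  2  2  2  2  2
 T  0  1  2  3  3  3  3  3  3  3  3
 C  0  1  2  3  3  3  3  3  3  3  3
 G  0  1  2  3  3  3  4  4  4  4  4
 T  0  1  2  3  3  3  4  4  4  4  5
 G  0  1  2  3  3  3  4  5  5  5  5
 C  0  1  2  3  3  3  4  5  5  5  5
 C  0  1  2  3  3  3  4  5  5  5  5
 G  0  1  2  3  3  3  4  5  6  6  6
dp[11][10] = 6. One LCS (by backtracking along matches): CCTGGG.

6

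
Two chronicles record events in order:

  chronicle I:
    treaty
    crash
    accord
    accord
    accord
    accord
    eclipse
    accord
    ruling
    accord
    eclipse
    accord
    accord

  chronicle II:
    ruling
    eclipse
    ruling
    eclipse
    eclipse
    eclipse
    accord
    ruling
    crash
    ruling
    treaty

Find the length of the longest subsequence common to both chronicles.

Match eclipse [7,2]; then ruling [9,3]; then eclipse [11,6]; then accord [12,7] — 4 events in the same relative order in both. The LCS DP gives dp[13][11] = 4, so this is optimal.

4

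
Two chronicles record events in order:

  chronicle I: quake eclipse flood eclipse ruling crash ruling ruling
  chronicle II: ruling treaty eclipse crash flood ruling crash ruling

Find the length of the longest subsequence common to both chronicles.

Match eclipse [2,3]; then flood [3,5]; then ruling [5,6]; then crash [6,7]; then ruling [8,8] — 5 events in the same relative order in both, and the DP table's final entry dp[8][8] is also 5, so no common subsequence is longer.

5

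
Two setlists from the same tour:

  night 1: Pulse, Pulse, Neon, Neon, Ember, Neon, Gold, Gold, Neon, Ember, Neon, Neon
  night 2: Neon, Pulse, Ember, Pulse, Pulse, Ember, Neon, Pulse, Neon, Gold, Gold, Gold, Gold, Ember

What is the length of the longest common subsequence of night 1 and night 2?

One common subsequence of length 7: Pulse [1,4] → Pulse [2,5] → Neon [3,7] → Neon [4,9] → Gold [7,12] → Gold [8,13] → Ember [10,14]. Since dp[12][14] = 7, nothing longer is possible.

7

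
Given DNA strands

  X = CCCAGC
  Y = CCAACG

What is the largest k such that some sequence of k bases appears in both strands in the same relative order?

Let dp[i][j] be the LCS length of the first i bases of X and the first j bases of Y. dp[i][j] = dp[i-1][j-1]+1 when the i-th and j-th bases match, else max(dp[i-1][j], dp[i][j-1]).
    ·  C  C  A  A  C  G
 ·  0  0  0  0  0  0  0
 C  0  1  1  1  1  1  1
 C  0  1  2  2  2  2  2
 C  0  1  2  2  2  3  3
 A  0  1  2  3  3  3  3
 G  0  1  2  3  3  3  4
 C  0  1  2  3  3  4  4
dp[6][6] = 4. One LCS (by backtracking along matches): CCCG.

4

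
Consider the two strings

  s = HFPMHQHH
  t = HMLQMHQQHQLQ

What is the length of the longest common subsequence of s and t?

5

Let dp[i][j] be the LCS length of the first i characters of s and the first j characters of t. dp[i][j] = dp[i-1][j-1]+1 when the i-th and j-th characters match, else max(dp[i-1][j], dp[i][j-1]).
    ·  H  M  L  Q  M  H  Q  Q  H  Q  L  Q
 ·  0  0  0  0  0  0  0  0  0  0  0  0  0
 H  0  1  1  1  1  1  1  1  1  1  1  1  1
 F  0  1  1  1  1  1  1  1  1  1  1  1  1
 P  0  1  1  1  1  1  1  1  1  1  1  1  1
 M  0  1  2  2  2  2  2  2  2  2  2  2  2
 H  0  1  2  2  2  2  3  3  3  3  3  3  3
 Q  0  1  2  2  3  3  3  4  4  4  4  4  4
 H  0  1  2  2  3  3  4  4  4  5  5  5  5
 H  0  1  2  2  3  3  4  4  4  5  5  5  5
dp[8][12] = 5. One LCS (by backtracking along matches): HMHQH.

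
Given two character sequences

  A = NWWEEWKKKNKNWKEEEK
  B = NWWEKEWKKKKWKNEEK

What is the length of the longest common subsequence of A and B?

15

Pick N (A #1, B #1), W (A #2, B #2), W (A #3, B #3), E (A #4, B #4), E (A #5, B #6), W (A #6, B #7), K (A #7, B #8), K (A #8, B #9), K (A #9, B #10), K (A #11, B #11), W (A #13, B #12), K (A #14, B #13), E (A #16, B #15), E (A #17, B #16), K (A #18, B #17); all 15 characters appear in both, in order. Since dp[18][17] = 15, nothing longer is possible.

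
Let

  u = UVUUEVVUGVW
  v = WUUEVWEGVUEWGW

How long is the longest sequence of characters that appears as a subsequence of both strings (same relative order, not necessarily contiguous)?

Taking U [3,2], U [4,3], E [5,4], V [6,5], V [7,9], U [8,10], G [9,13], W [11,14] gives a common subsequence of length 8, and the DP table's final entry dp[11][14] is also 8, so no common subsequence is longer.

8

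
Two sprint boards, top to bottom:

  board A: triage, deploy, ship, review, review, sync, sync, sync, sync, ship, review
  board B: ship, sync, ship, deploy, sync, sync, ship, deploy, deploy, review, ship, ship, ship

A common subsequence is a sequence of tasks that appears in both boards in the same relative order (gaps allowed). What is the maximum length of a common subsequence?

6

One common subsequence of length 6: ship (board A #3, board B #1) → sync (board A #6, board B #2) → sync (board A #8, board B #5) → sync (board A #9, board B #6) → ship (board A #10, board B #7) → review (board A #11, board B #10). dp[11][13] = 6 confirms this is the maximum.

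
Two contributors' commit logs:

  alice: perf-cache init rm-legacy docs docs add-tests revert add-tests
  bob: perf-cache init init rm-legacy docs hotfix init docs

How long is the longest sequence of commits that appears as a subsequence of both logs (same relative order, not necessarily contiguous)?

Match perf-cache (alice #1, bob #1) → init (alice #2, bob #3) → rm-legacy (alice #3, bob #4) → docs (alice #4, bob #5) → docs (alice #5, bob #8) — 5 commits in the same relative order in both. Since dp[8][8] = 5, nothing longer is possible.

5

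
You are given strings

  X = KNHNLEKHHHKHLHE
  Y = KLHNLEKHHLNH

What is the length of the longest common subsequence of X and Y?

10

Match K (X #1, Y #1), then H (X #3, Y #3), then N (X #4, Y #4), then L (X #5, Y #5), then E (X #6, Y #6), then K (X #7, Y #7), then H (X #10, Y #8), then H (X #12, Y #9), then L (X #13, Y #10), then H (X #14, Y #12) — 10 characters in the same relative order in both. Since dp[15][12] = 10, nothing longer is possible.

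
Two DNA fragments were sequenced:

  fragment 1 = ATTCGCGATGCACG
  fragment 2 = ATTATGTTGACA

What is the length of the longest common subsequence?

Taking A [1,1]; then T [2,3]; then T [3,5]; then G [5,6]; then G [7,9]; then A [8,10]; then C [11,11]; then A [12,12] gives a common subsequence of length 8, and the DP table's final entry dp[14][12] is also 8, so no common subsequence is longer.

8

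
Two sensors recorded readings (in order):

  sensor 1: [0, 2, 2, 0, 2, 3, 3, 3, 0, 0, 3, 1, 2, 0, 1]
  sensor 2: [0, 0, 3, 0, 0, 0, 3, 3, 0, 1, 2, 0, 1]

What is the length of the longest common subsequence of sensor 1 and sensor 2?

Taking 0 (sensor 1 #1, sensor 2 #1), 0 (sensor 1 #4, sensor 2 #2), 3 (sensor 1 #6, sensor 2 #3), 3 (sensor 1 #7, sensor 2 #7), 3 (sensor 1 #8, sensor 2 #8), 0 (sensor 1 #10, sensor 2 #9), 1 (sensor 1 #12, sensor 2 #10), 2 (sensor 1 #13, sensor 2 #11), 0 (sensor 1 #14, sensor 2 #12), 1 (sensor 1 #15, sensor 2 #13) gives a common subsequence of length 10. The LCS DP gives dp[15][13] = 10, so this is optimal.

10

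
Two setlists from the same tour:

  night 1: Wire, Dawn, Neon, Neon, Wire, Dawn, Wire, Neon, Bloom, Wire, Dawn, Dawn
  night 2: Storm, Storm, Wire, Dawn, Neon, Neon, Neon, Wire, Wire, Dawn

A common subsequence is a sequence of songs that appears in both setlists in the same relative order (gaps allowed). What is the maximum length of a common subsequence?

Pick Wire [1,3] → Dawn [2,4] → Neon [3,6] → Neon [4,7] → Wire [7,8] → Wire [10,9] → Dawn [12,10]; all 7 songs appear in both, in order. The LCS DP gives dp[12][10] = 7, so this is optimal.

7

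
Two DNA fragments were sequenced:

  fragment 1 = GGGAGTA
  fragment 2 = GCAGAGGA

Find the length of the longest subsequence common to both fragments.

Match G [1,1], G [2,4], G [3,6], G [5,7], A [7,8] — 5 bases in the same relative order in both. Since dp[7][8] = 5, nothing longer is possible.

5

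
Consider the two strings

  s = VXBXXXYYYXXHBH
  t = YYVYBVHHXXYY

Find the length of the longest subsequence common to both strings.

6

Pick V (s #1, t #3); then B (s #3, t #5); then X (s #5, t #9); then X (s #6, t #10); then Y (s #8, t #11); then Y (s #9, t #12); all 6 characters appear in both, in order. The LCS DP gives dp[14][12] = 6, so this is optimal.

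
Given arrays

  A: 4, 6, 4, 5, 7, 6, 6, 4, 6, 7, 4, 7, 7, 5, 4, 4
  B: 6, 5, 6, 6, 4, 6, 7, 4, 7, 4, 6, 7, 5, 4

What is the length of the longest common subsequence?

12

Match 6 (A #2, B #1), 5 (A #4, B #2), 6 (A #6, B #3), 6 (A #7, B #4), 4 (A #8, B #5), 6 (A #9, B #6), 7 (A #10, B #7), 4 (A #11, B #8), 7 (A #12, B #9), 7 (A #13, B #12), 5 (A #14, B #13), 4 (A #16, B #14) — 12 values in the same relative order in both. Since dp[16][14] = 12, nothing longer is possible.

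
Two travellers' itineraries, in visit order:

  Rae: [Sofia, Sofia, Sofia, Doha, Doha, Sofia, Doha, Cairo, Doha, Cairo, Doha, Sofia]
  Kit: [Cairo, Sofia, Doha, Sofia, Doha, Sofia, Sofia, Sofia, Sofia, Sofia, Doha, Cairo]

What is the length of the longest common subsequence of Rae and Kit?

6

Pick Sofia (Rae #1, Kit #7), then Sofia (Rae #2, Kit #8), then Sofia (Rae #3, Kit #9), then Sofia (Rae #6, Kit #10), then Doha (Rae #9, Kit #11), then Cairo (Rae #10, Kit #12); all 6 stops appear in both, in order. The LCS DP gives dp[12][12] = 6, so this is optimal.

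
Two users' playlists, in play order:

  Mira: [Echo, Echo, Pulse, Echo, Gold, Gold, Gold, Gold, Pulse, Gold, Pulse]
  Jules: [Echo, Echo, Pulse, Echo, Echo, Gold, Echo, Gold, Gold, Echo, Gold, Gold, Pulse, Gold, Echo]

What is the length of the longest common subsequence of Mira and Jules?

Taking Echo at Mira[1]=Jules[1] → Echo at Mira[2]=Jules[2] → Pulse at Mira[3]=Jules[3] → Echo at Mira[4]=Jules[7] → Gold at Mira[5]=Jules[8] → Gold at Mira[6]=Jules[9] → Gold at Mira[7]=Jules[11] → Gold at Mira[8]=Jules[12] → Pulse at Mira[9]=Jules[13] → Gold at Mira[10]=Jules[14] gives a common subsequence of length 10. The LCS DP gives dp[11][15] = 10, so this is optimal.

10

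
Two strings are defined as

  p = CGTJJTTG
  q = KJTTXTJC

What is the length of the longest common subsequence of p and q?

3

Pick T [3,3], T [6,4], T [7,6]; all 3 characters appear in both, in order, and the DP table's final entry dp[8][8] is also 3, so no common subsequence is longer.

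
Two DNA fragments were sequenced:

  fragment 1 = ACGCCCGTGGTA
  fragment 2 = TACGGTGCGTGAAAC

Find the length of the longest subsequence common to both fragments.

Match A (fragment 1 #1, fragment 2 #2); then C (fragment 1 #2, fragment 2 #3); then G (fragment 1 #3, fragment 2 #4); then G (fragment 1 #7, fragment 2 #5); then T (fragment 1 #8, fragment 2 #6); then G (fragment 1 #9, fragment 2 #7); then G (fragment 1 #10, fragment 2 #9); then T (fragment 1 #11, fragment 2 #10); then A (fragment 1 #12, fragment 2 #14) — 9 bases in the same relative order in both. Since dp[12][15] = 9, nothing longer is possible.

9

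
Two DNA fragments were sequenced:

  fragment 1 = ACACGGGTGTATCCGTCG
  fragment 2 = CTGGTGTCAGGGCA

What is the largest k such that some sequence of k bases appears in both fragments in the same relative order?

Match C (fragment 1 #2, fragment 2 #1), then G (fragment 1 #6, fragment 2 #3), then G (fragment 1 #7, fragment 2 #4), then T (fragment 1 #8, fragment 2 #5), then G (fragment 1 #9, fragment 2 #6), then T (fragment 1 #10, fragment 2 #7), then A (fragment 1 #11, fragment 2 #9), then G (fragment 1 #15, fragment 2 #12), then C (fragment 1 #17, fragment 2 #13) — 9 bases in the same relative order in both. dp[18][14] = 9 confirms this is the maximum.

9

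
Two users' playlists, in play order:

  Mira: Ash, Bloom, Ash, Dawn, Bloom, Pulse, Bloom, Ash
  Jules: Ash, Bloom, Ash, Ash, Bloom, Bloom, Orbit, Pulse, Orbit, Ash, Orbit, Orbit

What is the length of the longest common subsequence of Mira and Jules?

Taking Ash at Mira[1]=Jules[1] → Bloom at Mira[2]=Jules[2] → Ash at Mira[3]=Jules[4] → Bloom at Mira[5]=Jules[6] → Pulse at Mira[6]=Jules[8] → Ash at Mira[8]=Jules[10] gives a common subsequence of length 6. Since dp[8][12] = 6, nothing longer is possible.

6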